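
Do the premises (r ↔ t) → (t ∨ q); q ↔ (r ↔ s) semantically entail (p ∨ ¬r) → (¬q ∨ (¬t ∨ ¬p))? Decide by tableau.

Initial set: {T ((r ↔ t) → (t ∨ q)); T (q ↔ (r ↔ s)); F ((p ∨ ¬r) → (¬q ∨ (¬t ∨ ¬p)))}.
F ((p ∨ ¬r) → (¬q ∨ (¬t ∨ ¬p))): α-rule — add T (p ∨ ¬r), F (¬q ∨ (¬t ∨ ¬p)).
F (¬q ∨ (¬t ∨ ¬p)): α-rule — add F ¬q, F (¬t ∨ ¬p).
F (¬t ∨ ¬p): α-rule — add F ¬t, F ¬p.
T ((r ↔ t) → (t ∨ q)): β-rule — branch into F (r ↔ t)  //  T (t ∨ q).
  branch 1 (add F (r ↔ t)):
    T (q ↔ (r ↔ s)): β-rule — branch into T q, T (r ↔ s)  //  F q, F (r ↔ s).
      branch 1.1 (add T q, T (r ↔ s)):
        T (p ∨ ¬r): β-rule — branch into T p  //  T ¬r.
          branch 1.1.1 (add T p):
            F (r ↔ t): β-rule — branch into T r, F t  //  F r, T t.
              branch 1.1.1.1 (add T r, F t):
                × closes — contains both t and ¬t.
              branch 1.1.1.2 (add F r, T t):
                T (r ↔ s): β-rule — branch into T r, T s  //  F r, F s.
                  branch 1.1.1.2.1 (add T r, T s):
                    × closes — contains both r and ¬r.
                  branch 1.1.1.2.2 (add F r, F s):
                    ○ open, literals {p=true, q=true, r=false, s=false, t=true}.
          branch 1.1.2 (add T ¬r):
            F (r ↔ t): β-rule — branch into T r, F t  //  F r, T t.
              branch 1.1.2.1 (add T r, F t):
                × closes — contains both r and ¬r.
              branch 1.1.2.2 (add F r, T t):
                T (r ↔ s): β-rule — branch into T r, T s  //  F r, F s.
                  branch 1.1.2.2.1 (add T r, T s):
                    × closes — contains both r and ¬r.
                  branch 1.1.2.2.2 (add F r, F s):
                    ○ open, literals {p=true, q=true, r=false, s=false, t=true}.
      branch 1.2 (add F q, F (r ↔ s)):
        × closes — contains both q and ¬q.
  branch 2 (add T (t ∨ q)):
    T (q ↔ (r ↔ s)): β-rule — branch into T q, T (r ↔ s)  //  F q, F (r ↔ s).
      branch 2.1 (add T q, T (r ↔ s)):
        T (p ∨ ¬r): β-rule — branch into T p  //  T ¬r.
          branch 2.1.1 (add T p):
            T (t ∨ q): β-rule — branch into T t  //  T q.
              branch 2.1.1.1 (add T t):
                T (r ↔ s): β-rule — branch into T r, T s  //  F r, F s.
                  branch 2.1.1.1.1 (add T r, T s):
                    ○ open, literals {p=true, q=true, r=true, s=true, t=true}.
                  branch 2.1.1.1.2 (add F r, F s):
                    ○ open, literals {p=true, q=true, r=false, s=false, t=true}.
              branch 2.1.1.2 (add T q):
                T (r ↔ s): β-rule — branch into T r, T s  //  F r, F s.
                  branch 2.1.1.2.1 (add T r, T s):
                    ○ open, literals {p=true, q=true, r=true, s=true, t=true}.
                  branch 2.1.1.2.2 (add F r, F s):
                    ○ open, literals {p=true, q=true, r=false, s=false, t=true}.
          branch 2.1.2 (add T ¬r):
            T (t ∨ q): β-rule — branch into T t  //  T q.
              branch 2.1.2.1 (add T t):
                T (r ↔ s): β-rule — branch into T r, T s  //  F r, F s.
                  branch 2.1.2.1.1 (add T r, T s):
                    × closes — contains both r and ¬r.
                  branch 2.1.2.1.2 (add F r, F s):
                    ○ open, literals {p=true, q=true, r=false, s=false, t=true}.
              branch 2.1.2.2 (add T q):
                T (r ↔ s): β-rule — branch into T r, T s  //  F r, F s.
                  branch 2.1.2.2.1 (add T r, T s):
                    × closes — contains both r and ¬r.
                  branch 2.1.2.2.2 (add F r, F s):
                    ○ open, literals {p=true, q=true, r=false, s=false, t=true}.
      branch 2.2 (add F q, F (r ↔ s)):
        × closes — contains both q and ¬q.
8 branches closed, 8 open.
An open branch gives a countermodel: p=true, q=true, r=false, s=false, t=true (unmentioned atoms arbitrary); the premises hold there but the conclusion fails.

No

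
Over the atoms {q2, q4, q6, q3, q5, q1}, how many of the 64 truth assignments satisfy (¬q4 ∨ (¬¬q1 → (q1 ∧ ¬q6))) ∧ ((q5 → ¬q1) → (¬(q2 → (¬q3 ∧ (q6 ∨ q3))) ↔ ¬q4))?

Initial set: {((¬q4 ∨ (¬¬q1 → (q1 ∧ ¬q6))) ∧ ((q5 → ¬q1) → (¬(q2 → (¬q3 ∧ (q6 ∨ q3))) ↔ ¬q4)))}.
((¬q4 ∨ (¬¬q1 → (q1 ∧ ¬q6))) ∧ ((q5 → ¬q1) → (¬(q2 → (¬q3 ∧ (q6 ∨ q3))) ↔ ¬q4))): α-rule — add (¬q4 ∨ (¬¬q1 → (q1 ∧ ¬q6))), ((q5 → ¬q1) → (¬(q2 → (¬q3 ∧ (q6 ∨ q3))) ↔ ¬q4)).
(¬q4 ∨ (¬¬q1 → (q1 ∧ ¬q6))): β-rule — branch into ¬q4  //  (¬¬q1 → (q1 ∧ ¬q6)).
  branch 1 (add ¬q4):
    ((q5 → ¬q1) → (¬(q2 → (¬q3 ∧ (q6 ∨ q3))) ↔ ¬q4)): β-rule — branch into ¬(q5 → ¬q1)  //  (¬(q2 → (¬q3 ∧ (q6 ∨ q3))) ↔ ¬q4).
      branch 1.1 (add ¬(q5 → ¬q1)):
        ¬(q5 → ¬q1): α-rule — add q5, ¬¬q1.
        ○ open, literals {q1=true, q4=false, q5=true}.
      branch 1.2 (add (¬(q2 → (¬q3 ∧ (q6 ∨ q3))) ↔ ¬q4)):
        (¬(q2 → (¬q3 ∧ (q6 ∨ q3))) ↔ ¬q4): β-rule — branch into ¬(q2 → (¬q3 ∧ (q6 ∨ q3))), ¬q4  //  ¬¬(q2 → (¬q3 ∧ (q6 ∨ q3))), ¬¬q4.
          branch 1.2.1 (add ¬(q2 → (¬q3 ∧ (q6 ∨ q3))), ¬q4):
            ¬(q2 → (¬q3 ∧ (q6 ∨ q3))): α-rule — add q2, ¬(¬q3 ∧ (q6 ∨ q3)).
            ¬(¬q3 ∧ (q6 ∨ q3)): β-rule — branch into ¬¬q3  //  ¬(q6 ∨ q3).
              branch 1.2.1.1 (add ¬¬q3):
                ○ open, literals {q2=true, q3=true, q4=false}.
              branch 1.2.1.2 (add ¬(q6 ∨ q3)):
                ¬(q6 ∨ q3): α-rule — add ¬q6, ¬q3.
                ○ open, literals {q2=true, q3=false, q4=false, q6=false}.
          branch 1.2.2 (add ¬¬(q2 → (¬q3 ∧ (q6 ∨ q3))), ¬¬q4):
            × closes — contains both q4 and ¬q4.
  branch 2 (add (¬¬q1 → (q1 ∧ ¬q6))):
    ((q5 → ¬q1) → (¬(q2 → (¬q3 ∧ (q6 ∨ q3))) ↔ ¬q4)): β-rule — branch into ¬(q5 → ¬q1)  //  (¬(q2 → (¬q3 ∧ (q6 ∨ q3))) ↔ ¬q4).
      branch 2.1 (add ¬(q5 → ¬q1)):
        ¬(q5 → ¬q1): α-rule — add q5, ¬¬q1.
        (¬¬q1 → (q1 ∧ ¬q6)): β-rule — branch into ¬¬¬q1  //  (q1 ∧ ¬q6).
          branch 2.1.1 (add ¬¬¬q1):
            ¬¬¬q1: drop double negation, giving ¬q1.
            × closes — contains both q1 and ¬q1.
          branch 2.1.2 (add (q1 ∧ ¬q6)):
            (q1 ∧ ¬q6): α-rule — add q1, ¬q6.
            ○ open, literals {q1=true, q5=true, q6=false}.
      branch 2.2 (add (¬(q2 → (¬q3 ∧ (q6 ∨ q3))) ↔ ¬q4)):
        (¬¬q1 → (q1 ∧ ¬q6)): β-rule — branch into ¬¬¬q1  //  (q1 ∧ ¬q6).
          branch 2.2.1 (add ¬¬¬q1):
            ¬¬¬q1: drop double negation, giving ¬q1.
            (¬(q2 → (¬q3 ∧ (q6 ∨ q3))) ↔ ¬q4): β-rule — branch into ¬(q2 → (¬q3 ∧ (q6 ∨ q3))), ¬q4  //  ¬¬(q2 → (¬q3 ∧ (q6 ∨ q3))), ¬¬q4.
              branch 2.2.1.1 (add ¬(q2 → (¬q3 ∧ (q6 ∨ q3))), ¬q4):
                ¬(q2 → (¬q3 ∧ (q6 ∨ q3))): α-rule — add q2, ¬(¬q3 ∧ (q6 ∨ q3)).
                ¬(¬q3 ∧ (q6 ∨ q3)): β-rule — branch into ¬¬q3  //  ¬(q6 ∨ q3).
                  branch 2.2.1.1.1 (add ¬¬q3):
                    ○ open, literals {q1=false, q2=true, q3=true, q4=false}.
                  branch 2.2.1.1.2 (add ¬(q6 ∨ q3)):
                    ¬(q6 ∨ q3): α-rule — add ¬q6, ¬q3.
                    ○ open, literals {q1=false, q2=true, q3=false, q4=false, q6=false}.
              branch 2.2.1.2 (add ¬¬(q2 → (¬q3 ∧ (q6 ∨ q3))), ¬¬q4):
                ¬¬(q2 → (¬q3 ∧ (q6 ∨ q3))): β-rule — branch into ¬q2  //  (¬q3 ∧ (q6 ∨ q3)).
                  branch 2.2.1.2.1 (add ¬q2):
                    ○ open, literals {q1=false, q2=false, q4=true}.
                  branch 2.2.1.2.2 (add (¬q3 ∧ (q6 ∨ q3))):
                    (¬q3 ∧ (q6 ∨ q3)): α-rule — add ¬q3, (q6 ∨ q3).
                    (q6 ∨ q3): β-rule — branch into q6  //  q3.
                      branch 2.2.1.2.2.1 (add q6):
                        ○ open, literals {q1=false, q3=false, q4=true, q6=true}.
                      branch 2.2.1.2.2.2 (add q3):
                        × closes — contains both q3 and ¬q3.
          branch 2.2.2 (add (q1 ∧ ¬q6)):
            (q1 ∧ ¬q6): α-rule — add q1, ¬q6.
            (¬(q2 → (¬q3 ∧ (q6 ∨ q3))) ↔ ¬q4): β-rule — branch into ¬(q2 → (¬q3 ∧ (q6 ∨ q3))), ¬q4  //  ¬¬(q2 → (¬q3 ∧ (q6 ∨ q3))), ¬¬q4.
              branch 2.2.2.1 (add ¬(q2 → (¬q3 ∧ (q6 ∨ q3))), ¬q4):
                ¬(q2 → (¬q3 ∧ (q6 ∨ q3))): α-rule — add q2, ¬(¬q3 ∧ (q6 ∨ q3)).
                ¬(¬q3 ∧ (q6 ∨ q3)): β-rule — branch into ¬¬q3  //  ¬(q6 ∨ q3).
                  branch 2.2.2.1.1 (add ¬¬q3):
                    ○ open, literals {q1=true, q2=true, q3=true, q4=false, q6=false}.
                  branch 2.2.2.1.2 (add ¬(q6 ∨ q3)):
                    ¬(q6 ∨ q3): α-rule — add ¬q6, ¬q3.
                    ○ open, literals {q1=true, q2=true, q3=false, q4=false, q6=false}.
              branch 2.2.2.2 (add ¬¬(q2 → (¬q3 ∧ (q6 ∨ q3))), ¬¬q4):
                ¬¬(q2 → (¬q3 ∧ (q6 ∨ q3))): β-rule — branch into ¬q2  //  (¬q3 ∧ (q6 ∨ q3)).
                  branch 2.2.2.2.1 (add ¬q2):
                    ○ open, literals {q1=true, q2=false, q4=true, q6=false}.
                  branch 2.2.2.2.2 (add (¬q3 ∧ (q6 ∨ q3))):
                    (¬q3 ∧ (q6 ∨ q3)): α-rule — add ¬q3, (q6 ∨ q3).
                    (q6 ∨ q3): β-rule — branch into q6  //  q3.
                      branch 2.2.2.2.2.1 (add q6):
                        × closes — contains both q6 and ¬q6.
                      branch 2.2.2.2.2.2 (add q3):
                        × closes — contains both q3 and ¬q3.
5 branches closed, 11 open.
Each open branch fixes some atoms; the unmentioned ones are free. Counting distinct full assignments: branch {q1=true, q4=false, q5=true} (q2, q6, q3) contributes 8 new; branch {q2=true, q3=true, q4=false} (q6, q5, q1) contributes 6 new; branch {q2=true, q3=false, q4=false, q6=false} (q5, q1) contributes 3 new; branch {q1=true, q5=true, q6=false} (q2, q4, q3) contributes 4 new; branch {q1=false, q2=true, q3=true, q4=false} (q6, q5) contributes 0 new; branch {q1=false, q2=true, q3=false, q4=false, q6=false} (q5) contributes 0 new; branch {q1=false, q2=false, q4=true} (q6, q3, q5) contributes 8 new; branch {q1=false, q3=false, q4=true, q6=true} (q2, q5) contributes 2 new; branch {q1=true, q2=true, q3=true, q4=false, q6=false} (q5) contributes 0 new; branch {q1=true, q2=true, q3=false, q4=false, q6=false} (q5) contributes 0 new; branch {q1=true, q2=false, q4=true, q6=false} (q3, q5) contributes 2 new. Total: 33.

33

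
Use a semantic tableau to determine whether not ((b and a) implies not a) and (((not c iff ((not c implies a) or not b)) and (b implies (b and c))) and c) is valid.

Assume the negation and expand:
Initial set: {not (not ((b and a) implies not a) and (((not c iff ((not c implies a) or not b)) and (b implies (b and c))) and c))}.
not (not ((b and a) implies not a) and (((not c iff ((not c implies a) or not b)) and (b implies (b and c))) and c)): β-rule — branch into not not ((b and a) implies not a)  //  not (((not c iff ((not c implies a) or not b)) and (b implies (b and c))) and c).
  branch 1 (add not not ((b and a) implies not a)):
    not not ((b and a) implies not a): β-rule — branch into not (b and a)  //  not a.
      branch 1.1 (add not (b and a)):
        not (b and a): β-rule — branch into not b  //  not a.
          branch 1.1.1 (add not b):
            ○ open, literals {b=0}.
          branch 1.1.2 (add not a):
            ○ open, literals {a=0}.
      branch 1.2 (add not a):
        ○ open, literals {a=0}.
  branch 2 (add not (((not c iff ((not c implies a) or not b)) and (b implies (b and c))) and c)):
    not (((not c iff ((not c implies a) or not b)) and (b implies (b and c))) and c): β-rule — branch into not ((not c iff ((not c implies a) or not b)) and (b implies (b and c)))  //  not c.
      branch 2.1 (add not ((not c iff ((not c implies a) or not b)) and (b implies (b and c)))):
        not ((not c iff ((not c implies a) or not b)) and (b implies (b and c))): β-rule — branch into not (not c iff ((not c implies a) or not b))  //  not (b implies (b and c)).
          branch 2.1.1 (add not (not c iff ((not c implies a) or not b))):
            not (not c iff ((not c implies a) or not b)): β-rule — branch into not c, not ((not c implies a) or not b)  //  not not c, ((not c implies a) or not b).
              branch 2.1.1.1 (add not c, not ((not c implies a) or not b)):
                not ((not c implies a) or not b): α-rule — add not (not c implies a), not not b.
                not (not c implies a): α-rule — add not c, not a.
                ○ open, literals {a=0, b=1, c=0}.
              branch 2.1.1.2 (add not not c, ((not c implies a) or not b)):
                ((not c implies a) or not b): β-rule — branch into (not c implies a)  //  not b.
                  branch 2.1.1.2.1 (add (not c implies a)):
                    (not c implies a): β-rule — branch into not not c  //  a.
                      branch 2.1.1.2.1.1 (add not not c):
                        ○ open, literals {c=1}.
                      branch 2.1.1.2.1.2 (add a):
                        ○ open, literals {a=1, c=1}.
                  branch 2.1.1.2.2 (add not b):
                    ○ open, literals {b=0, c=1}.
          branch 2.1.2 (add not (b implies (b and c))):
            not (b implies (b and c)): α-rule — add b, not (b and c).
            not (b and c): β-rule — branch into not b  //  not c.
              branch 2.1.2.1 (add not b):
                × closes — contains both b and not b.
              branch 2.1.2.2 (add not c):
                ○ open, literals {b=1, c=0}.
      branch 2.2 (add not c):
        ○ open, literals {c=0}.
1 branch closed, 9 open.
An open branch gives a countermodel: b=0 (unmentioned atoms arbitrary); under it the original formula is false.

Not valid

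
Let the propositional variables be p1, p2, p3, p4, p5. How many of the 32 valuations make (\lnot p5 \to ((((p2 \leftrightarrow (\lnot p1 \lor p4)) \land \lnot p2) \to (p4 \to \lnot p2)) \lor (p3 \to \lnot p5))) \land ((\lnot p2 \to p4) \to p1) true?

20

Initial set: {((\lnot p5 \to ((((p2 \leftrightarrow (\lnot p1 \lor p4)) \land \lnot p2) \to (p4 \to \lnot p2)) \lor (p3 \to \lnot p5))) \land ((\lnot p2 \to p4) \to p1))}.
((\lnot p5 \to ((((p2 \leftrightarrow (\lnot p1 \lor p4)) \land \lnot p2) \to (p4 \to \lnot p2)) \lor (p3 \to \lnot p5))) \land ((\lnot p2 \to p4) \to p1)): α-rule — add (\lnot p5 \to ((((p2 \leftrightarrow (\lnot p1 \lor p4)) \land \lnot p2) \to (p4 \to \lnot p2)) \lor (p3 \to \lnot p5))), ((\lnot p2 \to p4) \to p1).
(\lnot p5 \to ((((p2 \leftrightarrow (\lnot p1 \lor p4)) \land \lnot p2) \to (p4 \to \lnot p2)) \lor (p3 \to \lnot p5))): β-rule — branch into \lnot \lnot p5  //  ((((p2 \leftrightarrow (\lnot p1 \lor p4)) \land \lnot p2) \to (p4 \to \lnot p2)) \lor (p3 \to \lnot p5)).
  branch 1 (add \lnot \lnot p5):
    ((\lnot p2 \to p4) \to p1): β-rule — branch into \lnot (\lnot p2 \to p4)  //  p1.
      branch 1.1 (add \lnot (\lnot p2 \to p4)):
        \lnot (\lnot p2 \to p4): α-rule — add \lnot p2, \lnot p4.
        ○ open, literals {p2=0, p4=0, p5=1}.
      branch 1.2 (add p1):
        ○ open, literals {p1=1, p5=1}.
  branch 2 (add ((((p2 \leftrightarrow (\lnot p1 \lor p4)) \land \lnot p2) \to (p4 \to \lnot p2)) \lor (p3 \to \lnot p5))):
    ((\lnot p2 \to p4) \to p1): β-rule — branch into \lnot (\lnot p2 \to p4)  //  p1.
      branch 2.1 (add \lnot (\lnot p2 \to p4)):
        \lnot (\lnot p2 \to p4): α-rule — add \lnot p2, \lnot p4.
        ((((p2 \leftrightarrow (\lnot p1 \lor p4)) \land \lnot p2) \to (p4 \to \lnot p2)) \lor (p3 \to \lnot p5)): β-rule — branch into (((p2 \leftrightarrow (\lnot p1 \lor p4)) \land \lnot p2) \to (p4 \to \lnot p2))  //  (p3 \to \lnot p5).
          branch 2.1.1 (add (((p2 \leftrightarrow (\lnot p1 \lor p4)) \land \lnot p2) \to (p4 \to \lnot p2))):
            (((p2 \leftrightarrow (\lnot p1 \lor p4)) \land \lnot p2) \to (p4 \to \lnot p2)): β-rule — branch into \lnot ((p2 \leftrightarrow (\lnot p1 \lor p4)) \land \lnot p2)  //  (p4 \to \lnot p2).
              branch 2.1.1.1 (add \lnot ((p2 \leftrightarrow (\lnot p1 \lor p4)) \land \lnot p2)):
                \lnot ((p2 \leftrightarrow (\lnot p1 \lor p4)) \land \lnot p2): β-rule — branch into \lnot (p2 \leftrightarrow (\lnot p1 \lor p4))  //  \lnot \lnot p2.
                  branch 2.1.1.1.1 (add \lnot (p2 \leftrightarrow (\lnot p1 \lor p4))):
                    \lnot (p2 \leftrightarrow (\lnot p1 \lor p4)): β-rule — branch into p2, \lnot (\lnot p1 \lor p4)  //  \lnot p2, (\lnot p1 \lor p4).
                      branch 2.1.1.1.1.1 (add p2, \lnot (\lnot p1 \lor p4)):
                        × closes — contains both p2 and \lnot p2.
                      branch 2.1.1.1.1.2 (add \lnot p2, (\lnot p1 \lor p4)):
                        (\lnot p1 \lor p4): β-rule — branch into \lnot p1  //  p4.
                          branch 2.1.1.1.1.2.1 (add \lnot p1):
                            ○ open, literals {p1=0, p2=0, p4=0}.
                          branch 2.1.1.1.1.2.2 (add p4):
                            × closes — contains both p4 and \lnot p4.
                  branch 2.1.1.1.2 (add \lnot \lnot p2):
                    × closes — contains both p2 and \lnot p2.
              branch 2.1.1.2 (add (p4 \to \lnot p2)):
                (p4 \to \lnot p2): β-rule — branch into \lnot p4  //  \lnot p2.
                  branch 2.1.1.2.1 (add \lnot p4):
                    ○ open, literals {p2=0, p4=0}.
                  branch 2.1.1.2.2 (add \lnot p2):
                    ○ open, literals {p2=0, p4=0}.
          branch 2.1.2 (add (p3 \to \lnot p5)):
            (p3 \to \lnot p5): β-rule — branch into \lnot p3  //  \lnot p5.
              branch 2.1.2.1 (add \lnot p3):
                ○ open, literals {p2=0, p3=0, p4=0}.
              branch 2.1.2.2 (add \lnot p5):
                ○ open, literals {p2=0, p4=0, p5=0}.
      branch 2.2 (add p1):
        ((((p2 \leftrightarrow (\lnot p1 \lor p4)) \land \lnot p2) \to (p4 \to \lnot p2)) \lor (p3 \to \lnot p5)): β-rule — branch into (((p2 \leftrightarrow (\lnot p1 \lor p4)) \land \lnot p2) \to (p4 \to \lnot p2))  //  (p3 \to \lnot p5).
          branch 2.2.1 (add (((p2 \leftrightarrow (\lnot p1 \lor p4)) \land \lnot p2) \to (p4 \to \lnot p2))):
            (((p2 \leftrightarrow (\lnot p1 \lor p4)) \land \lnot p2) \to (p4 \to \lnot p2)): β-rule — branch into \lnot ((p2 \leftrightarrow (\lnot p1 \lor p4)) \land \lnot p2)  //  (p4 \to \lnot p2).
              branch 2.2.1.1 (add \lnot ((p2 \leftrightarrow (\lnot p1 \lor p4)) \land \lnot p2)):
                \lnot ((p2 \leftrightarrow (\lnot p1 \lor p4)) \land \lnot p2): β-rule — branch into \lnot (p2 \leftrightarrow (\lnot p1 \lor p4))  //  \lnot \lnot p2.
                  branch 2.2.1.1.1 (add \lnot (p2 \leftrightarrow (\lnot p1 \lor p4))):
                    \lnot (p2 \leftrightarrow (\lnot p1 \lor p4)): β-rule — branch into p2, \lnot (\lnot p1 \lor p4)  //  \lnot p2, (\lnot p1 \lor p4).
                      branch 2.2.1.1.1.1 (add p2, \lnot (\lnot p1 \lor p4)):
                        \lnot (\lnot p1 \lor p4): α-rule — add \lnot \lnot p1, \lnot p4.
                        ○ open, literals {p1=1, p2=1, p4=0}.
                      branch 2.2.1.1.1.2 (add \lnot p2, (\lnot p1 \lor p4)):
                        (\lnot p1 \lor p4): β-rule — branch into \lnot p1  //  p4.
                          branch 2.2.1.1.1.2.1 (add \lnot p1):
                            × closes — contains both p1 and \lnot p1.
                          branch 2.2.1.1.1.2.2 (add p4):
                            ○ open, literals {p1=1, p2=0, p4=1}.
                  branch 2.2.1.1.2 (add \lnot \lnot p2):
                    ○ open, literals {p1=1, p2=1}.
              branch 2.2.1.2 (add (p4 \to \lnot p2)):
                (p4 \to \lnot p2): β-rule — branch into \lnot p4  //  \lnot p2.
                  branch 2.2.1.2.1 (add \lnot p4):
                    ○ open, literals {p1=1, p4=0}.
                  branch 2.2.1.2.2 (add \lnot p2):
                    ○ open, literals {p1=1, p2=0}.
          branch 2.2.2 (add (p3 \to \lnot p5)):
            (p3 \to \lnot p5): β-rule — branch into \lnot p3  //  \lnot p5.
              branch 2.2.2.1 (add \lnot p3):
                ○ open, literals {p1=1, p3=0}.
              branch 2.2.2.2 (add \lnot p5):
                ○ open, literals {p1=1, p5=0}.
4 branches closed, 14 open.
Each open branch fixes some atoms; the unmentioned ones are free. Counting distinct full assignments: branch {p2=0, p4=0, p5=1} (p1, p3) contributes 4 new; branch {p1=1, p5=1} (p2, p3, p4) contributes 6 new; branch {p1=0, p2=0, p4=0} (p3, p5) contributes 2 new; branch {p2=0, p4=0} (p1, p3, p5) contributes 2 new; branch {p2=0, p4=0} (p1, p3, p5) contributes 0 new; branch {p2=0, p3=0, p4=0} (p1, p5) contributes 0 new; branch {p2=0, p4=0, p5=0} (p1, p3) contributes 0 new; branch {p1=1, p2=1, p4=0} (p3, p5) contributes 2 new; branch {p1=1, p2=0, p4=1} (p3, p5) contributes 2 new; branch {p1=1, p2=1} (p3, p4, p5) contributes 2 new; branch {p1=1, p4=0} (p2, p3, p5) contributes 0 new; branch {p1=1, p2=0} (p3, p4, p5) contributes 0 new; branch {p1=1, p3=0} (p2, p4, p5) contributes 0 new; branch {p1=1, p5=0} (p2, p3, p4) contributes 0 new. Total: 20.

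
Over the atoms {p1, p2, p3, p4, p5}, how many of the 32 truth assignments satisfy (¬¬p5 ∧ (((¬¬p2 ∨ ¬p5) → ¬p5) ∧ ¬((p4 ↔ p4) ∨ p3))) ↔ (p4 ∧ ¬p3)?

24

Initial set: {((¬¬p5 ∧ (((¬¬p2 ∨ ¬p5) → ¬p5) ∧ ¬((p4 ↔ p4) ∨ p3))) ↔ (p4 ∧ ¬p3))}.
((¬¬p5 ∧ (((¬¬p2 ∨ ¬p5) → ¬p5) ∧ ¬((p4 ↔ p4) ∨ p3))) ↔ (p4 ∧ ¬p3)): β-rule — branch into (¬¬p5 ∧ (((¬¬p2 ∨ ¬p5) → ¬p5) ∧ ¬((p4 ↔ p4) ∨ p3))), (p4 ∧ ¬p3)  //  ¬(¬¬p5 ∧ (((¬¬p2 ∨ ¬p5) → ¬p5) ∧ ¬((p4 ↔ p4) ∨ p3))), ¬(p4 ∧ ¬p3).
  branch 1 (add (¬¬p5 ∧ (((¬¬p2 ∨ ¬p5) → ¬p5) ∧ ¬((p4 ↔ p4) ∨ p3))), (p4 ∧ ¬p3)):
    (¬¬p5 ∧ (((¬¬p2 ∨ ¬p5) → ¬p5) ∧ ¬((p4 ↔ p4) ∨ p3))): α-rule — add ¬¬p5, (((¬¬p2 ∨ ¬p5) → ¬p5) ∧ ¬((p4 ↔ p4) ∨ p3)).
    (p4 ∧ ¬p3): α-rule — add p4, ¬p3.
    ¬¬p5: drop double negation, giving p5.
    (((¬¬p2 ∨ ¬p5) → ¬p5) ∧ ¬((p4 ↔ p4) ∨ p3)): α-rule — add ((¬¬p2 ∨ ¬p5) → ¬p5), ¬((p4 ↔ p4) ∨ p3).
    ¬((p4 ↔ p4) ∨ p3): α-rule — add ¬(p4 ↔ p4), ¬p3.
    ((¬¬p2 ∨ ¬p5) → ¬p5): β-rule — branch into ¬(¬¬p2 ∨ ¬p5)  //  ¬p5.
      branch 1.1 (add ¬(¬¬p2 ∨ ¬p5)):
        ¬(¬¬p2 ∨ ¬p5): α-rule — add ¬¬¬p2, ¬¬p5.
        ¬¬¬p2: drop double negation, giving ¬p2.
        ¬(p4 ↔ p4): β-rule — branch into p4, ¬p4  //  ¬p4, p4.
          branch 1.1.1 (add p4, ¬p4):
            × closes — contains both p4 and ¬p4.
          branch 1.1.2 (add ¬p4, p4):
            × closes — contains both p4 and ¬p4.
      branch 1.2 (add ¬p5):
        × closes — contains both p5 and ¬p5.
  branch 2 (add ¬(¬¬p5 ∧ (((¬¬p2 ∨ ¬p5) → ¬p5) ∧ ¬((p4 ↔ p4) ∨ p3))), ¬(p4 ∧ ¬p3)):
    ¬(¬¬p5 ∧ (((¬¬p2 ∨ ¬p5) → ¬p5) ∧ ¬((p4 ↔ p4) ∨ p3))): β-rule — branch into ¬¬¬p5  //  ¬(((¬¬p2 ∨ ¬p5) → ¬p5) ∧ ¬((p4 ↔ p4) ∨ p3)).
      branch 2.1 (add ¬¬¬p5):
        ¬¬¬p5: drop double negation, giving ¬p5.
        ¬(p4 ∧ ¬p3): β-rule — branch into ¬p4  //  ¬¬p3.
          branch 2.1.1 (add ¬p4):
            ○ open, literals {p4=false, p5=false}.
          branch 2.1.2 (add ¬¬p3):
            ○ open, literals {p3=true, p5=false}.
      branch 2.2 (add ¬(((¬¬p2 ∨ ¬p5) → ¬p5) ∧ ¬((p4 ↔ p4) ∨ p3))):
        ¬(p4 ∧ ¬p3): β-rule — branch into ¬p4  //  ¬¬p3.
          branch 2.2.1 (add ¬p4):
            ¬(((¬¬p2 ∨ ¬p5) → ¬p5) ∧ ¬((p4 ↔ p4) ∨ p3)): β-rule — branch into ¬((¬¬p2 ∨ ¬p5) → ¬p5)  //  ¬¬((p4 ↔ p4) ∨ p3).
              branch 2.2.1.1 (add ¬((¬¬p2 ∨ ¬p5) → ¬p5)):
                ¬((¬¬p2 ∨ ¬p5) → ¬p5): α-rule — add (¬¬p2 ∨ ¬p5), ¬¬p5.
                (¬¬p2 ∨ ¬p5): β-rule — branch into ¬¬p2  //  ¬p5.
                  branch 2.2.1.1.1 (add ¬¬p2):
                    ¬¬p2: drop double negation, giving p2.
                    ○ open, literals {p2=true, p4=false, p5=true}.
                  branch 2.2.1.1.2 (add ¬p5):
                    × closes — contains both p5 and ¬p5.
              branch 2.2.1.2 (add ¬¬((p4 ↔ p4) ∨ p3)):
                ¬¬((p4 ↔ p4) ∨ p3): β-rule — branch into (p4 ↔ p4)  //  p3.
                  branch 2.2.1.2.1 (add (p4 ↔ p4)):
                    (p4 ↔ p4): β-rule — branch into p4, p4  //  ¬p4, ¬p4.
                      branch 2.2.1.2.1.1 (add p4, p4):
                        × closes — contains both p4 and ¬p4.
                      branch 2.2.1.2.1.2 (add ¬p4, ¬p4):
                        ○ open, literals {p4=false}.
                  branch 2.2.1.2.2 (add p3):
                    ○ open, literals {p3=true, p4=false}.
          branch 2.2.2 (add ¬¬p3):
            ¬(((¬¬p2 ∨ ¬p5) → ¬p5) ∧ ¬((p4 ↔ p4) ∨ p3)): β-rule — branch into ¬((¬¬p2 ∨ ¬p5) → ¬p5)  //  ¬¬((p4 ↔ p4) ∨ p3).
              branch 2.2.2.1 (add ¬((¬¬p2 ∨ ¬p5) → ¬p5)):
                ¬((¬¬p2 ∨ ¬p5) → ¬p5): α-rule — add (¬¬p2 ∨ ¬p5), ¬¬p5.
                (¬¬p2 ∨ ¬p5): β-rule — branch into ¬¬p2  //  ¬p5.
                  branch 2.2.2.1.1 (add ¬¬p2):
                    ¬¬p2: drop double negation, giving p2.
                    ○ open, literals {p2=true, p3=true, p5=true}.
                  branch 2.2.2.1.2 (add ¬p5):
                    × closes — contains both p5 and ¬p5.
              branch 2.2.2.2 (add ¬¬((p4 ↔ p4) ∨ p3)):
                ¬¬((p4 ↔ p4) ∨ p3): β-rule — branch into (p4 ↔ p4)  //  p3.
                  branch 2.2.2.2.1 (add (p4 ↔ p4)):
                    (p4 ↔ p4): β-rule — branch into p4, p4  //  ¬p4, ¬p4.
                      branch 2.2.2.2.1.1 (add p4, p4):
                        ○ open, literals {p3=true, p4=true}.
                      branch 2.2.2.2.1.2 (add ¬p4, ¬p4):
                        ○ open, literals {p3=true, p4=false}.
                  branch 2.2.2.2.2 (add p3):
                    ○ open, literals {p3=true}.
6 branches closed, 9 open.
Each open branch fixes some atoms; the unmentioned ones are free. Counting distinct full assignments: branch {p4=false, p5=false} (p1, p2, p3) contributes 8 new; branch {p3=true, p5=false} (p1, p2, p4) contributes 4 new; branch {p2=true, p4=false, p5=true} (p1, p3) contributes 4 new; branch {p4=false} (p1, p2, p3, p5) contributes 4 new; branch {p3=true, p4=false} (p1, p2, p5) contributes 0 new; branch {p2=true, p3=true, p5=true} (p1, p4) contributes 2 new; branch {p3=true, p4=true} (p1, p2, p5) contributes 2 new; branch {p3=true, p4=false} (p1, p2, p5) contributes 0 new; branch {p3=true} (p1, p2, p4, p5) contributes 0 new. Total: 24.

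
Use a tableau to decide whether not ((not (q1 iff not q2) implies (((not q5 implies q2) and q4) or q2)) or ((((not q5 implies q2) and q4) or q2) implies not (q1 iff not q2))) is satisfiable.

Initial set: {not ((not (q1 iff not q2) implies (((not q5 implies q2) and q4) or q2)) or ((((not q5 implies q2) and q4) or q2) implies not (q1 iff not q2)))}.
not ((not (q1 iff not q2) implies (((not q5 implies q2) and q4) or q2)) or ((((not q5 implies q2) and q4) or q2) implies not (q1 iff not q2))): α-rule — add not (not (q1 iff not q2) implies (((not q5 implies q2) and q4) or q2)), not ((((not q5 implies q2) and q4) or q2) implies not (q1 iff not q2)).
not (not (q1 iff not q2) implies (((not q5 implies q2) and q4) or q2)): α-rule — add not (q1 iff not q2), not (((not q5 implies q2) and q4) or q2).
not ((((not q5 implies q2) and q4) or q2) implies not (q1 iff not q2)): α-rule — add (((not q5 implies q2) and q4) or q2), not not (q1 iff not q2).
not (((not q5 implies q2) and q4) or q2): α-rule — add not ((not q5 implies q2) and q4), not q2.
not (q1 iff not q2): β-rule — branch into q1, not not q2  //  not q1, not q2.
  branch 1 (add q1, not not q2):
    × closes — contains both q2 and not q2.
  branch 2 (add not q1, not q2):
    (((not q5 implies q2) and q4) or q2): β-rule — branch into ((not q5 implies q2) and q4)  //  q2.
      branch 2.1 (add ((not q5 implies q2) and q4)):
        ((not q5 implies q2) and q4): α-rule — add (not q5 implies q2), q4.
        not not (q1 iff not q2): β-rule — branch into q1, not q2  //  not q1, not not q2.
          branch 2.1.1 (add q1, not q2):
            × closes — contains both q1 and not q1.
          branch 2.1.2 (add not q1, not not q2):
            × closes — contains both q2 and not q2.
      branch 2.2 (add q2):
        × closes — contains both q2 and not q2.
All 4 branches close.
Every branch closed; the formula is unsatisfiable.

Unsatisfiable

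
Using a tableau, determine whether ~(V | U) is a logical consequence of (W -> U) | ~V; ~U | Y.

No

Initial set: {T ((W -> U) | ~V); T (~U | Y); F ~(V | U)}.
T ((W -> U) | ~V): β-rule — branch into T (W -> U)  //  T ~V.
  branch 1 (add T (W -> U)):
    T (~U | Y): β-rule — branch into T ~U  //  T Y.
      branch 1.1 (add T ~U):
        F ~(V | U): β-rule — branch into T V  //  T U.
          branch 1.1.1 (add T V):
            T (W -> U): β-rule — branch into F W  //  T U.
              branch 1.1.1.1 (add F W):
                ○ open, literals {U=false, V=true, W=false}.
              branch 1.1.1.2 (add T U):
                × closes — contains both U and ~U.
          branch 1.1.2 (add T U):
            × closes — contains both U and ~U.
      branch 1.2 (add T Y):
        F ~(V | U): β-rule — branch into T V  //  T U.
          branch 1.2.1 (add T V):
            T (W -> U): β-rule — branch into F W  //  T U.
              branch 1.2.1.1 (add F W):
                ○ open, literals {V=true, W=false, Y=true}.
              branch 1.2.1.2 (add T U):
                ○ open, literals {U=true, V=true, Y=true}.
          branch 1.2.2 (add T U):
            T (W -> U): β-rule — branch into F W  //  T U.
              branch 1.2.2.1 (add F W):
                ○ open, literals {U=true, W=false, Y=true}.
              branch 1.2.2.2 (add T U):
                ○ open, literals {U=true, Y=true}.
  branch 2 (add T ~V):
    T (~U | Y): β-rule — branch into T ~U  //  T Y.
      branch 2.1 (add T ~U):
        F ~(V | U): β-rule — branch into T V  //  T U.
          branch 2.1.1 (add T V):
            × closes — contains both V and ~V.
          branch 2.1.2 (add T U):
            × closes — contains both U and ~U.
      branch 2.2 (add T Y):
        F ~(V | U): β-rule — branch into T V  //  T U.
          branch 2.2.1 (add T V):
            × closes — contains both V and ~V.
          branch 2.2.2 (add T U):
            ○ open, literals {U=true, V=false, Y=true}.
5 branches closed, 6 open.
An open branch gives a countermodel: U=false, V=true, W=false (unmentioned atoms arbitrary); the premises hold there but the conclusion fails.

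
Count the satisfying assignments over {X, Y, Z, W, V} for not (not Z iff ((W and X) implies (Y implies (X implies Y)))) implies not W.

Initial set: {(not (not Z iff ((W and X) implies (Y implies (X implies Y)))) implies not W)}.
(not (not Z iff ((W and X) implies (Y implies (X implies Y)))) implies not W): β-rule — branch into not not (not Z iff ((W and X) implies (Y implies (X implies Y))))  //  not W.
  branch 1 (add not not (not Z iff ((W and X) implies (Y implies (X implies Y))))):
    not not (not Z iff ((W and X) implies (Y implies (X implies Y)))): β-rule — branch into not Z, ((W and X) implies (Y implies (X implies Y)))  //  not not Z, not ((W and X) implies (Y implies (X implies Y))).
      branch 1.1 (add not Z, ((W and X) implies (Y implies (X implies Y)))):
        ((W and X) implies (Y implies (X implies Y))): β-rule — branch into not (W and X)  //  (Y implies (X implies Y)).
          branch 1.1.1 (add not (W and X)):
            not (W and X): β-rule — branch into not W  //  not X.
              branch 1.1.1.1 (add not W):
                ○ open, literals {W=false, Z=false}.
              branch 1.1.1.2 (add not X):
                ○ open, literals {X=false, Z=false}.
          branch 1.1.2 (add (Y implies (X implies Y))):
            (Y implies (X implies Y)): β-rule — branch into not Y  //  (X implies Y).
              branch 1.1.2.1 (add not Y):
                ○ open, literals {Y=false, Z=false}.
              branch 1.1.2.2 (add (X implies Y)):
                (X implies Y): β-rule — branch into not X  //  Y.
                  branch 1.1.2.2.1 (add not X):
                    ○ open, literals {X=false, Z=false}.
                  branch 1.1.2.2.2 (add Y):
                    ○ open, literals {Y=true, Z=false}.
      branch 1.2 (add not not Z, not ((W and X) implies (Y implies (X implies Y)))):
        not ((W and X) implies (Y implies (X implies Y))): α-rule — add (W and X), not (Y implies (X implies Y)).
        (W and X): α-rule — add W, X.
        not (Y implies (X implies Y)): α-rule — add Y, not (X implies Y).
        not (X implies Y): α-rule — add X, not Y.
        × closes — contains both Y and not Y.
  branch 2 (add not W):
    ○ open, literals {W=false}.
1 branch closed, 6 open.
Each open branch fixes some atoms; the unmentioned ones are free. Counting distinct full assignments: branch {W=false, Z=false} (X, Y, V) contributes 8 new; branch {X=false, Z=false} (Y, W, V) contributes 4 new; branch {Y=false, Z=false} (X, W, V) contributes 2 new; branch {X=false, Z=false} (Y, W, V) contributes 0 new; branch {Y=true, Z=false} (X, W, V) contributes 2 new; branch {W=false} (X, Y, Z, V) contributes 8 new. Total: 24.

24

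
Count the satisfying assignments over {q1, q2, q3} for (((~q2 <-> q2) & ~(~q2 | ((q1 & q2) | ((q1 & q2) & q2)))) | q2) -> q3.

Initial set: {((((~q2 <-> q2) & ~(~q2 | ((q1 & q2) | ((q1 & q2) & q2)))) | q2) -> q3)}.
((((~q2 <-> q2) & ~(~q2 | ((q1 & q2) | ((q1 & q2) & q2)))) | q2) -> q3): β-rule — branch into ~(((~q2 <-> q2) & ~(~q2 | ((q1 & q2) | ((q1 & q2) & q2)))) | q2)  //  q3.
  branch 1 (add ~(((~q2 <-> q2) & ~(~q2 | ((q1 & q2) | ((q1 & q2) & q2)))) | q2)):
    ~(((~q2 <-> q2) & ~(~q2 | ((q1 & q2) | ((q1 & q2) & q2)))) | q2): α-rule — add ~((~q2 <-> q2) & ~(~q2 | ((q1 & q2) | ((q1 & q2) & q2)))), ~q2.
    ~((~q2 <-> q2) & ~(~q2 | ((q1 & q2) | ((q1 & q2) & q2)))): β-rule — branch into ~(~q2 <-> q2)  //  ~~(~q2 | ((q1 & q2) | ((q1 & q2) & q2))).
      branch 1.1 (add ~(~q2 <-> q2)):
        ~(~q2 <-> q2): β-rule — branch into ~q2, ~q2  //  ~~q2, q2.
          branch 1.1.1 (add ~q2, ~q2):
            ○ open, literals {q2=F}.
          branch 1.1.2 (add ~~q2, q2):
            × closes — contains both q2 and ~q2.
      branch 1.2 (add ~~(~q2 | ((q1 & q2) | ((q1 & q2) & q2)))):
        ~~(~q2 | ((q1 & q2) | ((q1 & q2) & q2))): β-rule — branch into ~q2  //  ((q1 & q2) | ((q1 & q2) & q2)).
          branch 1.2.1 (add ~q2):
            ○ open, literals {q2=F}.
          branch 1.2.2 (add ((q1 & q2) | ((q1 & q2) & q2))):
            ((q1 & q2) | ((q1 & q2) & q2)): β-rule — branch into (q1 & q2)  //  ((q1 & q2) & q2).
              branch 1.2.2.1 (add (q1 & q2)):
                (q1 & q2): α-rule — add q1, q2.
                × closes — contains both q2 and ~q2.
              branch 1.2.2.2 (add ((q1 & q2) & q2)):
                ((q1 & q2) & q2): α-rule — add (q1 & q2), q2.
                × closes — contains both q2 and ~q2.
  branch 2 (add q3):
    ○ open, literals {q3=T}.
3 branches closed, 3 open.
Each open branch fixes some atoms; the unmentioned ones are free. Counting distinct full assignments: branch {q2=F} (q1, q3) contributes 4 new; branch {q2=F} (q1, q3) contributes 0 new; branch {q3=T} (q1, q2) contributes 2 new. Total: 6.

6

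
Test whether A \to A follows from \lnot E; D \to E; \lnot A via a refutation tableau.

Initial set: {\lnot E; (D \to E); \lnot A; \lnot (A \to A)}.
\lnot (A \to A): α-rule — add A, \lnot A.
× closes — contains both A and \lnot A.
All 1 branch closes.
Every branch closed, so the premises entail the conclusion.

Yes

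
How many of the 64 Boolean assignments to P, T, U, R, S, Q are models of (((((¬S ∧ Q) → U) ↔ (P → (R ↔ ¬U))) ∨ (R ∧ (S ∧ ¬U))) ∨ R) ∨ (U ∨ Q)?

60

Initial set: {T ((((((¬S ∧ Q) → U) ↔ (P → (R ↔ ¬U))) ∨ (R ∧ (S ∧ ¬U))) ∨ R) ∨ (U ∨ Q))}.
T ((((((¬S ∧ Q) → U) ↔ (P → (R ↔ ¬U))) ∨ (R ∧ (S ∧ ¬U))) ∨ R) ∨ (U ∨ Q)): β-rule — branch into T (((((¬S ∧ Q) → U) ↔ (P → (R ↔ ¬U))) ∨ (R ∧ (S ∧ ¬U))) ∨ R)  //  T (U ∨ Q).
  branch 1 (add T (((((¬S ∧ Q) → U) ↔ (P → (R ↔ ¬U))) ∨ (R ∧ (S ∧ ¬U))) ∨ R)):
    T (((((¬S ∧ Q) → U) ↔ (P → (R ↔ ¬U))) ∨ (R ∧ (S ∧ ¬U))) ∨ R): β-rule — branch into T ((((¬S ∧ Q) → U) ↔ (P → (R ↔ ¬U))) ∨ (R ∧ (S ∧ ¬U)))  //  T R.
      branch 1.1 (add T ((((¬S ∧ Q) → U) ↔ (P → (R ↔ ¬U))) ∨ (R ∧ (S ∧ ¬U)))):
        T ((((¬S ∧ Q) → U) ↔ (P → (R ↔ ¬U))) ∨ (R ∧ (S ∧ ¬U))): β-rule — branch into T (((¬S ∧ Q) → U) ↔ (P → (R ↔ ¬U)))  //  T (R ∧ (S ∧ ¬U)).
          branch 1.1.1 (add T (((¬S ∧ Q) → U) ↔ (P → (R ↔ ¬U)))):
            T (((¬S ∧ Q) → U) ↔ (P → (R ↔ ¬U))): β-rule — branch into T ((¬S ∧ Q) → U), T (P → (R ↔ ¬U))  //  F ((¬S ∧ Q) → U), F (P → (R ↔ ¬U)).
              branch 1.1.1.1 (add T ((¬S ∧ Q) → U), T (P → (R ↔ ¬U))):
                T ((¬S ∧ Q) → U): β-rule — branch into F (¬S ∧ Q)  //  T U.
                  branch 1.1.1.1.1 (add F (¬S ∧ Q)):
                    T (P → (R ↔ ¬U)): β-rule — branch into F P  //  T (R ↔ ¬U).
                      branch 1.1.1.1.1.1 (add F P):
                        F (¬S ∧ Q): β-rule — branch into F ¬S  //  F Q.
                          branch 1.1.1.1.1.1.1 (add F ¬S):
                            ○ open, literals {P=F, S=T}.
                          branch 1.1.1.1.1.1.2 (add F Q):
                            ○ open, literals {P=F, Q=F}.
                      branch 1.1.1.1.1.2 (add T (R ↔ ¬U)):
                        F (¬S ∧ Q): β-rule — branch into F ¬S  //  F Q.
                          branch 1.1.1.1.1.2.1 (add F ¬S):
                            T (R ↔ ¬U): β-rule — branch into T R, T ¬U  //  F R, F ¬U.
                              branch 1.1.1.1.1.2.1.1 (add T R, T ¬U):
                                ○ open, literals {R=T, S=T, U=F}.
                              branch 1.1.1.1.1.2.1.2 (add F R, F ¬U):
                                ○ open, literals {R=F, S=T, U=T}.
                          branch 1.1.1.1.1.2.2 (add F Q):
                            T (R ↔ ¬U): β-rule — branch into T R, T ¬U  //  F R, F ¬U.
                              branch 1.1.1.1.1.2.2.1 (add T R, T ¬U):
                                ○ open, literals {Q=F, R=T, U=F}.
                              branch 1.1.1.1.1.2.2.2 (add F R, F ¬U):
                                ○ open, literals {Q=F, R=F, U=T}.
                  branch 1.1.1.1.2 (add T U):
                    T (P → (R ↔ ¬U)): β-rule — branch into F P  //  T (R ↔ ¬U).
                      branch 1.1.1.1.2.1 (add F P):
                        ○ open, literals {P=F, U=T}.
                      branch 1.1.1.1.2.2 (add T (R ↔ ¬U)):
                        T (R ↔ ¬U): β-rule — branch into T R, T ¬U  //  F R, F ¬U.
                          branch 1.1.1.1.2.2.1 (add T R, T ¬U):
                            × closes — contains both U and ¬U.
                          branch 1.1.1.1.2.2.2 (add F R, F ¬U):
                            ○ open, literals {R=F, U=T}.
              branch 1.1.1.2 (add F ((¬S ∧ Q) → U), F (P → (R ↔ ¬U))):
                F ((¬S ∧ Q) → U): α-rule — add T (¬S ∧ Q), F U.
                F (P → (R ↔ ¬U)): α-rule — add T P, F (R ↔ ¬U).
                T (¬S ∧ Q): α-rule — add T ¬S, T Q.
                F (R ↔ ¬U): β-rule — branch into T R, F ¬U  //  F R, T ¬U.
                  branch 1.1.1.2.1 (add T R, F ¬U):
                    × closes — contains both U and ¬U.
                  branch 1.1.1.2.2 (add F R, T ¬U):
                    ○ open, literals {P=T, Q=T, R=F, S=F, U=F}.
          branch 1.1.2 (add T (R ∧ (S ∧ ¬U))):
            T (R ∧ (S ∧ ¬U)): α-rule — add T R, T (S ∧ ¬U).
            T (S ∧ ¬U): α-rule — add T S, T ¬U.
            ○ open, literals {R=T, S=T, U=F}.
      branch 1.2 (add T R):
        ○ open, literals {R=T}.
  branch 2 (add T (U ∨ Q)):
    T (U ∨ Q): β-rule — branch into T U  //  T Q.
      branch 2.1 (add T U):
        ○ open, literals {U=T}.
      branch 2.2 (add T Q):
        ○ open, literals {Q=T}.
2 branches closed, 13 open.
Each open branch fixes some atoms; the unmentioned ones are free. Counting distinct full assignments: branch {P=F, S=T} (T, U, R, Q) contributes 16 new; branch {P=F, Q=F} (T, U, R, S) contributes 8 new; branch {R=T, S=T, U=F} (P, T, Q) contributes 4 new; branch {R=F, S=T, U=T} (P, T, Q) contributes 4 new; branch {Q=F, R=T, U=F} (P, T, S) contributes 2 new; branch {Q=F, R=F, U=T} (P, T, S) contributes 2 new; branch {P=F, U=T} (T, R, S, Q) contributes 4 new; branch {R=F, U=T} (P, T, S, Q) contributes 2 new; branch {P=T, Q=T, R=F, S=F, U=F} (T) contributes 2 new; branch {R=T, S=T, U=F} (P, T, Q) contributes 0 new; branch {R=T} (P, T, U, S, Q) contributes 12 new; branch {U=T} (P, T, R, S, Q) contributes 0 new; branch {Q=T} (P, T, U, R, S) contributes 4 new. Total: 60.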